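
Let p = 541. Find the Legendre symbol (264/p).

Euler's criterion: (264/541) ≡ 264^270 (mod 541).
264^2 ≡ 448 (mod 541)
264^4 ≡ 534 (mod 541)
264^8 ≡ 49 (mod 541)
264^16 ≡ 237 (mod 541)
264^32 ≡ 446 (mod 541)
264^64 ≡ 369 (mod 541)
264^128 ≡ 370 (mod 541)
264^256 ≡ 27 (mod 541)
264^270 = 264^(256+8+4+2) ≡ 1 (mod 541).
Result is 1, so (264/541) = 1.

1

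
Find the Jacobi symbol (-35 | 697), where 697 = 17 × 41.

First reduce: -35 ≡ 662 (mod 697).
Pull out 2: since 697 ≡ 1 (mod 8), (2/697) = +1.
Reciprocity: 331 ≡ 3 and 697 ≡ 1 (mod 4), so (331/697) = +(697/331).
Reduce top mod 331: now compute (35/331).
Reciprocity: 35 ≡ 3 and 331 ≡ 3 (mod 4), so (35/331) = −(331/35).
Reduce top mod 35: now compute (16/35).
Pull out 2^4: since 35 ≡ 3 (mod 8), (2/35) = -1, so (2/35)^4 = +1.
Reached (1/35) = 1. Collecting the sign flips along the way, the symbol is -1.

-1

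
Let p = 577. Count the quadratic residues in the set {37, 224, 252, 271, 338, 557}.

2

(37/577) = -1 → non-residue.
(224/577) = -1 → non-residue.
(252/577) = -1 → non-residue.
(271/577) = +1 → QR.
(338/577) = +1 → QR.
(557/577) = -1 → non-residue.
Total quadratic residues among the 6: 2.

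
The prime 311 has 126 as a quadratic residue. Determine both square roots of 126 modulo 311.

Since 311 ≡ 3 (mod 4), a square root of 126 is 126^((311+1)/4) = 126^78 mod 311.
Repeated squaring: 126^2≡15, 126^4≡225, 126^8≡243, 126^16≡270, 126^32≡126, 126^64≡15 (mod 311).
126^78 = 126^(64+8+4+2) ≡ 270 (mod 311).
Check: 270² = 72900 ≡ 126 (mod 311). The two roots are 41 and 270.

41, 270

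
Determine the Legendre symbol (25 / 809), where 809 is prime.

1

Euler's criterion: (25/809) ≡ 25^404 (mod 809).
25^2 ≡ 625 (mod 809)
25^4 ≡ 687 (mod 809)
25^8 ≡ 322 (mod 809)
25^16 ≡ 132 (mod 809)
25^32 ≡ 435 (mod 809)
25^64 ≡ 728 (mod 809)
25^128 ≡ 89 (mod 809)
25^256 ≡ 640 (mod 809)
25^404 = 25^(256+128+16+4) ≡ 1 (mod 809).
Result is 1, so (25/809) = 1.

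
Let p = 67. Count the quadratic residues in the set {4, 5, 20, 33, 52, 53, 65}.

(4/67) = +1 → QR.
(5/67) = -1 → non-residue.
(20/67) = -1 → non-residue.
(33/67) = +1 → QR.
(52/67) = -1 → non-residue.
(53/67) = -1 → non-residue.
(65/67) = +1 → QR.
Total quadratic residues among the 7: 3.

3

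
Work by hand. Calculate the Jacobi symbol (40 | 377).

-1

Pull out 2^3: since 377 ≡ 1 (mod 8), (2/377) = +1, so (2/377)^3 = +1.
Reciprocity: 5 ≡ 1 and 377 ≡ 1 (mod 4), so (5/377) = +(377/5).
Reduce top mod 5: now compute (2/5).
Pull out 2: since 5 ≡ 5 (mod 8), (2/5) = -1.
Reached (1/5) = 1. Collecting the sign flips along the way, the symbol is -1.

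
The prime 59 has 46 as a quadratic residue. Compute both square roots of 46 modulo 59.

Since 59 ≡ 3 (mod 4), a square root of 46 is 46^((59+1)/4) = 46^15 mod 59.
Repeated squaring: 46^2≡51, 46^4≡5, 46^8≡25 (mod 59).
46^15 = 46^(8+4+2+1) ≡ 20 (mod 59).
Check: 20² = 400 ≡ 46 (mod 59). The two roots are 20 and 39.

20, 39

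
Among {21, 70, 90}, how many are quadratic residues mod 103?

(21/103) = -1 → non-residue.
(70/103) = -1 → non-residue.
(90/103) = -1 → non-residue.
Total quadratic residues among the 3: 0.

0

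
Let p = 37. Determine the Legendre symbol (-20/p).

Euler's criterion: (-20/37) ≡ 17^18 (mod 37).
17^2 ≡ 30 (mod 37)
17^4 ≡ 12 (mod 37)
17^8 ≡ 33 (mod 37)
17^16 ≡ 16 (mod 37)
17^18 = 17^(16+2) ≡ 36 (mod 37).
Result is 36 ≡ −1, so (-20/37) = −1.

-1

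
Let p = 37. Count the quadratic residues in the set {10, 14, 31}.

1

(10/37) = +1 → QR.
(14/37) = -1 → non-residue.
(31/37) = -1 → non-residue.
Total quadratic residues among the 3: 1.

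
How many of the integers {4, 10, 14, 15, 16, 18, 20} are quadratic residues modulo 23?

(4/23) = +1 → QR.
(10/23) = -1 → non-residue.
(14/23) = -1 → non-residue.
(15/23) = -1 → non-residue.
(16/23) = +1 → QR.
(18/23) = +1 → QR.
(20/23) = -1 → non-residue.
Total quadratic residues among the 7: 3.

3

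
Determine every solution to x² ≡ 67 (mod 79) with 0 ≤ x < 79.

15, 64

Since 79 ≡ 3 (mod 4), a square root of 67 is 67^((79+1)/4) = 67^20 mod 79.
Repeated squaring: 67^2≡65, 67^4≡38, 67^8≡22, 67^16≡10 (mod 79).
67^20 = 67^(16+4) ≡ 64 (mod 79).
Check: 64² = 4096 ≡ 67 (mod 79). The two roots are 15 and 64.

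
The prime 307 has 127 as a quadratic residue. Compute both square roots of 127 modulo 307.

110, 197

Since 307 ≡ 3 (mod 4), a square root of 127 is 127^((307+1)/4) = 127^77 mod 307.
Repeated squaring: 127^2≡165, 127^4≡209, 127^8≡87, 127^16≡201, 127^32≡184, 127^64≡86 (mod 307).
127^77 = 127^(64+8+4+1) ≡ 110 (mod 307).
Check: 110² = 12100 ≡ 127 (mod 307). The two roots are 110 and 197.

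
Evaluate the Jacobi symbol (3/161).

Reciprocity: 3 ≡ 3 and 161 ≡ 1 (mod 4), so (3/161) = +(161/3).
Reduce top mod 3: now compute (2/3).
Pull out 2: since 3 ≡ 3 (mod 8), (2/3) = -1.
Reached (1/3) = 1. Collecting the sign flips along the way, the symbol is -1.

-1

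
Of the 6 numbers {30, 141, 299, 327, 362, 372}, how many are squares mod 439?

(30/439) = -1 → non-residue.
(141/439) = +1 → QR.
(299/439) = -1 → non-residue.
(327/439) = -1 → non-residue.
(362/439) = -1 → non-residue.
(372/439) = +1 → QR.
Total quadratic residues among the 6: 2.

2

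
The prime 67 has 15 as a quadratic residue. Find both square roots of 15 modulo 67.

Since 67 ≡ 3 (mod 4), a square root of 15 is 15^((67+1)/4) = 15^17 mod 67.
Repeated squaring: 15^2≡24, 15^4≡40, 15^8≡59, 15^16≡64 (mod 67).
15^17 = 15^(16+1) ≡ 22 (mod 67).
Check: 22² = 484 ≡ 15 (mod 67). The two roots are 22 and 45.

22, 45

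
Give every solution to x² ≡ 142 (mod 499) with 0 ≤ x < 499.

Since 499 ≡ 3 (mod 4), a square root of 142 is 142^((499+1)/4) = 142^125 mod 499.
Repeated squaring: 142^2≡204, 142^4≡199, 142^8≡180, 142^16≡464, 142^32≡227, 142^64≡132 (mod 499).
142^125 = 142^(64+32+16+8+4+1) ≡ 56 (mod 499).
Check: 56² = 3136 ≡ 142 (mod 499). The two roots are 56 and 443.

56, 443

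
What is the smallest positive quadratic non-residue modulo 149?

(2/149) = −1, so 2 is the smallest positive non-residue mod 149.

2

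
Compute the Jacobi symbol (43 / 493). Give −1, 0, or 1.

-1

Reciprocity: 43 ≡ 3 and 493 ≡ 1 (mod 4), so (43/493) = +(493/43).
Reduce top mod 43: now compute (20/43).
Pull out 2^2: since 43 ≡ 3 (mod 8), (2/43) = -1, so (2/43)^2 = +1.
Reciprocity: 5 ≡ 1 and 43 ≡ 3 (mod 4), so (5/43) = +(43/5).
Reduce top mod 5: now compute (3/5).
Reciprocity: 3 ≡ 3 and 5 ≡ 1 (mod 4), so (3/5) = +(5/3).
Reduce top mod 3: now compute (2/3).
Pull out 2: since 3 ≡ 3 (mod 8), (2/3) = -1.
Reached (1/3) = 1. Collecting the sign flips along the way, the symbol is -1.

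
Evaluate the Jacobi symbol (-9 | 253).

First reduce: -9 ≡ 244 (mod 253).
Pull out 2^2: since 253 ≡ 5 (mod 8), (2/253) = -1, so (2/253)^2 = +1.
Reciprocity: 61 ≡ 1 and 253 ≡ 1 (mod 4), so (61/253) = +(253/61).
Reduce top mod 61: now compute (9/61).
Reciprocity: 9 ≡ 1 and 61 ≡ 1 (mod 4), so (9/61) = +(61/9).
Reduce top mod 9: now compute (7/9).
Reciprocity: 7 ≡ 3 and 9 ≡ 1 (mod 4), so (7/9) = +(9/7).
Reduce top mod 7: now compute (2/7).
Pull out 2: since 7 ≡ 7 (mod 8), (2/7) = +1.
Reached (1/7) = 1. Collecting the sign flips along the way, the symbol is +1.

1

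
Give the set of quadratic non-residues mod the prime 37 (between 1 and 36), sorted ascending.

2, 5, 6, 8, 13, 14, 15, 17, 18, 19, 20, 22, 23, 24, 29, 31, 32, 35

Square k = 1,…,18 (k and 37−k give the same square):
1²=1, 2²=4, 3²=9, 4²=16, 5²=25, 6²=36, 7²≡12, 8²≡27, 9²≡7, 10²≡26, 11²≡10, 12²≡33, 13²≡21, 14²≡11, 15²≡3, 16²≡34, 17²≡30, 18²≡28 (mod 37).
The residues are {1, 3, 4, 7, 9, 10, 11, 12, 16, 21, 25, 26, 27, 28, 30, 33, 34, 36}; the non-residues are the remaining 18 nonzero classes.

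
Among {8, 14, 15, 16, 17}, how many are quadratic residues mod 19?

(8/19) = -1 → non-residue.
(14/19) = -1 → non-residue.
(15/19) = -1 → non-residue.
(16/19) = +1 → QR.
(17/19) = +1 → QR.
Total quadratic residues among the 5: 2.

2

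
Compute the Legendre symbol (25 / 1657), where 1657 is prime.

Reciprocity: 25 ≡ 1 and 1657 ≡ 1 (mod 4), so (25/1657) = +(1657/25).
Reduce top mod 25: now compute (7/25).
Reciprocity: 7 ≡ 3 and 25 ≡ 1 (mod 4), so (7/25) = +(25/7).
Reduce top mod 7: now compute (4/7).
Pull out 2^2: since 7 ≡ 7 (mod 8), (2/7) = +1, so (2/7)^2 = +1.
Reached (1/7) = 1. Collecting the sign flips along the way, the symbol is +1.

1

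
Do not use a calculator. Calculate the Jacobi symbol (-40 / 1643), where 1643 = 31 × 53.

First reduce: -40 ≡ 1603 (mod 1643).
Reciprocity: 1603 ≡ 3 and 1643 ≡ 3 (mod 4), so (1603/1643) = −(1643/1603).
Reduce top mod 1603: now compute (40/1603).
Pull out 2^3: since 1603 ≡ 3 (mod 8), (2/1603) = -1, so (2/1603)^3 = -1.
Reciprocity: 5 ≡ 1 and 1603 ≡ 3 (mod 4), so (5/1603) = +(1603/5).
Reduce top mod 5: now compute (3/5).
Reciprocity: 3 ≡ 3 and 5 ≡ 1 (mod 4), so (3/5) = +(5/3).
Reduce top mod 3: now compute (2/3).
Pull out 2: since 3 ≡ 3 (mod 8), (2/3) = -1.
Reached (1/3) = 1. Collecting the sign flips along the way, the symbol is -1.

-1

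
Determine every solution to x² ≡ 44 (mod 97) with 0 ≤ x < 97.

23, 74

97 ≡ 1 (mod 4), so we find a root by search.
Trying successive values, 23² = 529 ≡ 44 (mod 97). The other root is 97 − 23 = 74.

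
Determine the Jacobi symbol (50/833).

Pull out 2: since 833 ≡ 1 (mod 8), (2/833) = +1.
Reciprocity: 25 ≡ 1 and 833 ≡ 1 (mod 4), so (25/833) = +(833/25).
Reduce top mod 25: now compute (8/25).
Pull out 2^3: since 25 ≡ 1 (mod 8), (2/25) = +1, so (2/25)^3 = +1.
Reached (1/25) = 1. Collecting the sign flips along the way, the symbol is +1.

1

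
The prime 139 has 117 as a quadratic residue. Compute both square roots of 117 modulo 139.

16, 123

Since 139 ≡ 3 (mod 4), a square root of 117 is 117^((139+1)/4) = 117^35 mod 139.
Repeated squaring: 117^2≡67, 117^4≡41, 117^8≡13, 117^16≡30, 117^32≡66 (mod 139).
117^35 = 117^(32+2+1) ≡ 16 (mod 139).
Check: 16² = 256 ≡ 117 (mod 139). The two roots are 16 and 123.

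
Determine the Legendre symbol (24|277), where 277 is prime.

-1

Euler's criterion: (24/277) ≡ 24^138 (mod 277).
24^2 ≡ 22 (mod 277)
24^4 ≡ 207 (mod 277)
24^8 ≡ 191 (mod 277)
24^16 ≡ 194 (mod 277)
24^32 ≡ 241 (mod 277)
24^64 ≡ 188 (mod 277)
24^128 ≡ 165 (mod 277)
24^138 = 24^(128+8+2) ≡ 276 (mod 277).
Result is 276 ≡ −1, so (24/277) = −1.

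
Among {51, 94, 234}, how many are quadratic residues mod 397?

(51/397) = -1 → non-residue.
(94/397) = -1 → non-residue.
(234/397) = +1 → QR.
Total quadratic residues among the 3: 1.

1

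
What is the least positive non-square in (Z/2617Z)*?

5

(2/2617) = +1, so 2 is a residue.
(3/2617) = +1, so 3 is a residue.
(4/2617) = +1, so 4 is a residue.
(5/2617) = −1, so 5 is the smallest positive non-residue mod 2617.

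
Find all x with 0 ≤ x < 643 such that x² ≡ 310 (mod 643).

Since 643 ≡ 3 (mod 4), a square root of 310 is 310^((643+1)/4) = 310^161 mod 643.
Repeated squaring: 310^2≡293, 310^4≡330, 310^8≡233, 310^16≡277, 310^32≡212, 310^64≡577, 310^128≡498 (mod 643).
310^161 = 310^(128+32+1) ≡ 503 (mod 643).
Check: 503² = 253009 ≡ 310 (mod 643). The two roots are 140 and 503.

140, 503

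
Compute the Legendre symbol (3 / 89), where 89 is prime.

-1

Euler's criterion: (3/89) ≡ 3^44 (mod 89).
3^2 ≡ 9 (mod 89)
3^4 ≡ 81 (mod 89)
3^8 ≡ 64 (mod 89)
3^16 ≡ 2 (mod 89)
3^32 ≡ 4 (mod 89)
3^44 = 3^(32+8+4) ≡ 88 (mod 89).
Result is 88 ≡ −1, so (3/89) = −1.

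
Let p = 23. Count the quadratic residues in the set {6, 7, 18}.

(6/23) = +1 → QR.
(7/23) = -1 → non-residue.
(18/23) = +1 → QR.
Total quadratic residues among the 3: 2.

2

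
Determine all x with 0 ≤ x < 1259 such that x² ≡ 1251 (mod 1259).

Since 1259 ≡ 3 (mod 4), a square root of 1251 is 1251^((1259+1)/4) = 1251^315 mod 1259.
Repeated squaring: 1251^2≡64, 1251^4≡319, 1251^8≡1041, 1251^16≡941, 1251^32≡404, 1251^64≡805, 1251^128≡899, 1251^256≡1182 (mod 1259).
1251^315 = 1251^(256+32+16+8+2+1) ≡ 453 (mod 1259).
Check: 453² = 205209 ≡ 1251 (mod 1259). The two roots are 453 and 806.

453, 806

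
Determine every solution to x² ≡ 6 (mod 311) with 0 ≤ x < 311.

Since 311 ≡ 3 (mod 4), a square root of 6 is 6^((311+1)/4) = 6^78 mod 311.
Repeated squaring: 6^2≡36, 6^4≡52, 6^8≡216, 6^16≡6, 6^32≡36, 6^64≡52 (mod 311).
6^78 = 6^(64+8+4+2) ≡ 216 (mod 311).
Check: 216² = 46656 ≡ 6 (mod 311). The two roots are 95 and 216.

95, 216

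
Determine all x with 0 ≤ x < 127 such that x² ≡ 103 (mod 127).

Since 127 ≡ 3 (mod 4), a square root of 103 is 103^((127+1)/4) = 103^32 mod 127.
Repeated squaring: 103^2≡68, 103^4≡52, 103^8≡37, 103^16≡99, 103^32≡22 (mod 127).
103^32 = 103^(32) ≡ 22 (mod 127).
Check: 22² = 484 ≡ 103 (mod 127). The two roots are 22 and 105.

22, 105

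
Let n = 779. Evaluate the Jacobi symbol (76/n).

Pull out 2^2: since 779 ≡ 3 (mod 8), (2/779) = -1, so (2/779)^2 = +1.
Reciprocity: 19 ≡ 3 and 779 ≡ 3 (mod 4), so (19/779) = −(779/19).
Reduce top mod 19: now compute (0/19).
Top reduces to 0: gcd > 1, so the symbol is 0.

0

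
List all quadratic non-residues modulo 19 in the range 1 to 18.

2,3,8,10,12,13,14,15,18

Square k = 1,…,9 (k and 19−k give the same square):
1²=1, 2²=4, 3²=9, 4²=16, 5²≡6, 6²≡17, 7²≡11, 8²≡7, 9²≡5 (mod 19).
The residues are {1, 4, 5, 6, 7, 9, 11, 16, 17}; the non-residues are the remaining 9 nonzero classes.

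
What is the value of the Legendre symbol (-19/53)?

First reduce: -19 ≡ 34 (mod 53).
Pull out 2: since 53 ≡ 5 (mod 8), (2/53) = -1.
Reciprocity: 17 ≡ 1 and 53 ≡ 1 (mod 4), so (17/53) = +(53/17).
Reduce top mod 17: now compute (2/17).
Pull out 2: since 17 ≡ 1 (mod 8), (2/17) = +1.
Reached (1/17) = 1. Collecting the sign flips along the way, the symbol is -1.

-1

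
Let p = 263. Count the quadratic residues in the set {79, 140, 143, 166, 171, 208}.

(79/263) = -1 → non-residue.
(140/263) = +1 → QR.
(143/263) = +1 → QR.
(166/263) = +1 → QR.
(171/263) = -1 → non-residue.
(208/263) = +1 → QR.
Total quadratic residues among the 6: 4.

4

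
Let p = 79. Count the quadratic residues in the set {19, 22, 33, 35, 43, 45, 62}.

4

(19/79) = +1 → QR.
(22/79) = +1 → QR.
(33/79) = -1 → non-residue.
(35/79) = -1 → non-residue.
(43/79) = -1 → non-residue.
(45/79) = +1 → QR.
(62/79) = +1 → QR.
Total quadratic residues among the 7: 4.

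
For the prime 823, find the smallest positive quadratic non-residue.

3

(2/823) = +1, so 2 is a residue.
(3/823) = −1, so 3 is the smallest positive non-residue mod 823.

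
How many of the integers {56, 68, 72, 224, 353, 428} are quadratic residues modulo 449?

(56/449) = +1 → QR.
(68/449) = -1 → non-residue.
(72/449) = +1 → QR.
(224/449) = +1 → QR.
(353/449) = -1 → non-residue.
(428/449) = -1 → non-residue.
Total quadratic residues among the 6: 3.

3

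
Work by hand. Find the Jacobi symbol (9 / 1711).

1

Reciprocity: 9 ≡ 1 and 1711 ≡ 3 (mod 4), so (9/1711) = +(1711/9).
Reduce top mod 9: now compute (1/9).
Reached (1/9) = 1. Collecting the sign flips along the way, the symbol is +1.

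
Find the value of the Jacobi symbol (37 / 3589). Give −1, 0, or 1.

Reciprocity: 37 ≡ 1 and 3589 ≡ 1 (mod 4), so (37/3589) = +(3589/37).
Reduce top mod 37: now compute (0/37).
Top reduces to 0: gcd > 1, so the symbol is 0.

0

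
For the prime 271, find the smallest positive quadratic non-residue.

3

(2/271) = +1, so 2 is a residue.
(3/271) = −1, so 3 is the smallest positive non-residue mod 271.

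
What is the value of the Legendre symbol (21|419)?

1

Euler's criterion: (21/419) ≡ 21^209 (mod 419).
21^2 ≡ 22 (mod 419)
21^4 ≡ 65 (mod 419)
21^8 ≡ 35 (mod 419)
21^16 ≡ 387 (mod 419)
21^32 ≡ 186 (mod 419)
21^64 ≡ 238 (mod 419)
21^128 ≡ 79 (mod 419)
21^209 = 21^(128+64+16+1) ≡ 1 (mod 419).
Result is 1, so (21/419) = 1.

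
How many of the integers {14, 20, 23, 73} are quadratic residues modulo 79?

3

(14/79) = -1 → non-residue.
(20/79) = +1 → QR.
(23/79) = +1 → QR.
(73/79) = +1 → QR.
Total quadratic residues among the 4: 3.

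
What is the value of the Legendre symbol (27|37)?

1

Reciprocity: 27 ≡ 3 and 37 ≡ 1 (mod 4), so (27/37) = +(37/27).
Reduce top mod 27: now compute (10/27).
Pull out 2: since 27 ≡ 3 (mod 8), (2/27) = -1.
Reciprocity: 5 ≡ 1 and 27 ≡ 3 (mod 4), so (5/27) = +(27/5).
Reduce top mod 5: now compute (2/5).
Pull out 2: since 5 ≡ 5 (mod 8), (2/5) = -1.
Reached (1/5) = 1. Collecting the sign flips along the way, the symbol is +1.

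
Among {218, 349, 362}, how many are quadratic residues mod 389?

1

(218/389) = +1 → QR.
(349/389) = -1 → non-residue.
(362/389) = -1 → non-residue.
Total quadratic residues among the 3: 1.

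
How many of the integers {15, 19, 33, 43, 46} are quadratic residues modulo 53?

(15/53) = +1 → QR.
(19/53) = -1 → non-residue.
(33/53) = -1 → non-residue.
(43/53) = +1 → QR.
(46/53) = +1 → QR.
Total quadratic residues among the 5: 3.

3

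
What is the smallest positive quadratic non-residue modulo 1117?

2

(2/1117) = −1, so 2 is the smallest positive non-residue mod 1117.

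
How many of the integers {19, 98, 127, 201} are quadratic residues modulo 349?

2

(19/349) = +1 → QR.
(98/349) = -1 → non-residue.
(127/349) = -1 → non-residue.
(201/349) = +1 → QR.
Total quadratic residues among the 4: 2.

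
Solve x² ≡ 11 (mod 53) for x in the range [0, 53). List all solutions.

53 ≡ 1 (mod 4), so we find a root by search.
Trying successive values, 8² = 64 ≡ 11 (mod 53). The other root is 53 − 8 = 45.

8, 45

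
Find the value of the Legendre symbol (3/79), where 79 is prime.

Euler's criterion: (3/79) ≡ 3^39 (mod 79).
3^2 ≡ 9 (mod 79)
3^4 ≡ 2 (mod 79)
3^8 ≡ 4 (mod 79)
3^16 ≡ 16 (mod 79)
3^32 ≡ 19 (mod 79)
3^39 = 3^(32+4+2+1) ≡ 78 (mod 79).
Result is 78 ≡ −1, so (3/79) = −1.

-1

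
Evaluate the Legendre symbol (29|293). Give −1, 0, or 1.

Reciprocity: 29 ≡ 1 and 293 ≡ 1 (mod 4), so (29/293) = +(293/29).
Reduce top mod 29: now compute (3/29).
Reciprocity: 3 ≡ 3 and 29 ≡ 1 (mod 4), so (3/29) = +(29/3).
Reduce top mod 3: now compute (2/3).
Pull out 2: since 3 ≡ 3 (mod 8), (2/3) = -1.
Reached (1/3) = 1. Collecting the sign flips along the way, the symbol is -1.

-1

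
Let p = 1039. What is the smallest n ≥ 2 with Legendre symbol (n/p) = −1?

(2/1039) = +1, so 2 is a residue.
(3/1039) = −1, so 3 is the smallest positive non-residue mod 1039.

3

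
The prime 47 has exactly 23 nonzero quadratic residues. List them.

Square k = 1,…,23 (k and 47−k give the same square):
1²=1, 2²=4, 3²=9, 4²=16, 5²=25, 6²=36, 7²≡2, 8²≡17, 9²≡34, 10²≡6, 11²≡27, 12²≡3, 13²≡28, 14²≡8, 15²≡37, 16²≡21, 17²≡7, 18²≡42, 19²≡32, 20²≡24, 21²≡18, 22²≡14, 23²≡12 (mod 47).
So the quadratic residues mod 47 are {1, 2, 3, 4, 6, 7, 8, 9, 12, 14, 16, 17, 18, 21, 24, 25, 27, 28, 32, 34, 36, 37, 42}.

1 2 3 4 6 7 8 9 12 14 16 17 18 21 24 25 27 28 32 34 36 37 42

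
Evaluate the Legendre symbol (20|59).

Euler's criterion: (20/59) ≡ 20^29 (mod 59).
20^2 ≡ 46 (mod 59)
20^4 ≡ 51 (mod 59)
20^8 ≡ 5 (mod 59)
20^16 ≡ 25 (mod 59)
20^29 = 20^(16+8+4+1) ≡ 1 (mod 59).
Result is 1, so (20/59) = 1.

1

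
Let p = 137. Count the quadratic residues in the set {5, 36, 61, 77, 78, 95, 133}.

(5/137) = -1 → non-residue.
(36/137) = +1 → QR.
(61/137) = +1 → QR.
(77/137) = +1 → QR.
(78/137) = +1 → QR.
(95/137) = -1 → non-residue.
(133/137) = +1 → QR.
Total quadratic residues among the 7: 5.

5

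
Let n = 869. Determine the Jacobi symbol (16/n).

Pull out 2^4: since 869 ≡ 5 (mod 8), (2/869) = -1, so (2/869)^4 = +1.
Reached (1/869) = 1. Collecting the sign flips along the way, the symbol is +1.

1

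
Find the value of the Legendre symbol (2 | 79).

Pull out 2: since 79 ≡ 7 (mod 8), (2/79) = +1.
Reached (1/79) = 1. Collecting the sign flips along the way, the symbol is +1.

1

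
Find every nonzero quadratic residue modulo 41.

Square k = 1,…,20 (k and 41−k give the same square):
1²=1, 2²=4, 3²=9, 4²=16, 5²=25, 6²=36, 7²≡8, 8²≡23, 9²≡40, 10²≡18, 11²≡39, 12²≡21, 13²≡5, 14²≡32, 15²≡20, 16²≡10, 17²≡2, 18²≡37, 19²≡33, 20²≡31 (mod 41).
So the quadratic residues mod 41 are {1, 2, 4, 5, 8, 9, 10, 16, 18, 20, 21, 23, 25, 31, 32, 33, 36, 37, 39, 40}.

1, 2, 4, 5, 8, 9, 10, 16, 18, 20, 21, 23, 25, 31, 32, 33, 36, 37, 39, 40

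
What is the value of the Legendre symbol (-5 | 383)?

1

Euler's criterion: (-5/383) ≡ 378^191 (mod 383).
378^2 ≡ 25 (mod 383)
378^4 ≡ 242 (mod 383)
378^8 ≡ 348 (mod 383)
378^16 ≡ 76 (mod 383)
378^32 ≡ 31 (mod 383)
378^64 ≡ 195 (mod 383)
378^128 ≡ 108 (mod 383)
378^191 = 378^(128+32+16+8+4+2+1) ≡ 1 (mod 383).
Result is 1, so (-5/383) = 1.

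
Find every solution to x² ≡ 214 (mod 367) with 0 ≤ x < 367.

Since 367 ≡ 3 (mod 4), a square root of 214 is 214^((367+1)/4) = 214^92 mod 367.
Repeated squaring: 214^2≡288, 214^4≡2, 214^8≡4, 214^16≡16, 214^32≡256, 214^64≡210 (mod 367).
214^92 = 214^(64+16+8+4) ≡ 89 (mod 367).
Check: 89² = 7921 ≡ 214 (mod 367). The two roots are 89 and 278.

89, 278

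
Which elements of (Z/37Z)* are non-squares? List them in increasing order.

Square k = 1,…,18 (k and 37−k give the same square):
1²=1, 2²=4, 3²=9, 4²=16, 5²=25, 6²=36, 7²≡12, 8²≡27, 9²≡7, 10²≡26, 11²≡10, 12²≡33, 13²≡21, 14²≡11, 15²≡3, 16²≡34, 17²≡30, 18²≡28 (mod 37).
The residues are {1, 3, 4, 7, 9, 10, 11, 12, 16, 21, 25, 26, 27, 28, 30, 33, 34, 36}; the non-residues are the remaining 18 nonzero classes.

2 5 6 8 13 14 15 17 18 19 20 22 23 24 29 31 32 35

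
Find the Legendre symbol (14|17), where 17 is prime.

Pull out 2: since 17 ≡ 1 (mod 8), (2/17) = +1.
Reciprocity: 7 ≡ 3 and 17 ≡ 1 (mod 4), so (7/17) = +(17/7).
Reduce top mod 7: now compute (3/7).
Reciprocity: 3 ≡ 3 and 7 ≡ 3 (mod 4), so (3/7) = −(7/3).
Reduce top mod 3: now compute (1/3).
Reached (1/3) = 1. Collecting the sign flips along the way, the symbol is -1.

-1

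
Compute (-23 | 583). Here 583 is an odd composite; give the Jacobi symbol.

1

First reduce: -23 ≡ 560 (mod 583).
Pull out 2^4: since 583 ≡ 7 (mod 8), (2/583) = +1, so (2/583)^4 = +1.
Reciprocity: 35 ≡ 3 and 583 ≡ 3 (mod 4), so (35/583) = −(583/35).
Reduce top mod 35: now compute (23/35).
Reciprocity: 23 ≡ 3 and 35 ≡ 3 (mod 4), so (23/35) = −(35/23).
Reduce top mod 23: now compute (12/23).
Pull out 2^2: since 23 ≡ 7 (mod 8), (2/23) = +1, so (2/23)^2 = +1.
Reciprocity: 3 ≡ 3 and 23 ≡ 3 (mod 4), so (3/23) = −(23/3).
Reduce top mod 3: now compute (2/3).
Pull out 2: since 3 ≡ 3 (mod 8), (2/3) = -1.
Reached (1/3) = 1. Collecting the sign flips along the way, the symbol is +1.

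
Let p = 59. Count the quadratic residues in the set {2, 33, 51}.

1

(2/59) = -1 → non-residue.
(33/59) = -1 → non-residue.
(51/59) = +1 → QR.
Total quadratic residues among the 3: 1.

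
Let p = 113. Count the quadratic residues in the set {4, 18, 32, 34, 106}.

(4/113) = +1 → QR.
(18/113) = +1 → QR.
(32/113) = +1 → QR.
(34/113) = -1 → non-residue.
(106/113) = +1 → QR.
Total quadratic residues among the 5: 4.

4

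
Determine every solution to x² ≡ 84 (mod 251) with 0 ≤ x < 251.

109, 142

Since 251 ≡ 3 (mod 4), a square root of 84 is 84^((251+1)/4) = 84^63 mod 251.
Repeated squaring: 84^2≡28, 84^4≡31, 84^8≡208, 84^16≡92, 84^32≡181 (mod 251).
84^63 = 84^(32+16+8+4+2+1) ≡ 142 (mod 251).
Check: 142² = 20164 ≡ 84 (mod 251). The two roots are 109 and 142.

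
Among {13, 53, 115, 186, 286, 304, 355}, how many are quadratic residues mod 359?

1

(13/359) = -1 → non-residue.
(53/359) = -1 → non-residue.
(115/359) = +1 → QR.
(186/359) = -1 → non-residue.
(286/359) = -1 → non-residue.
(304/359) = -1 → non-residue.
(355/359) = -1 → non-residue.
Total quadratic residues among the 7: 1.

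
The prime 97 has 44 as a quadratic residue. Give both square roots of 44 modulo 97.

23, 74

97 ≡ 1 (mod 4), so we find a root by search.
Trying successive values, 23² = 529 ≡ 44 (mod 97). The other root is 97 − 23 = 74.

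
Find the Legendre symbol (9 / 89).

1

Reciprocity: 9 ≡ 1 and 89 ≡ 1 (mod 4), so (9/89) = +(89/9).
Reduce top mod 9: now compute (8/9).
Pull out 2^3: since 9 ≡ 1 (mod 8), (2/9) = +1, so (2/9)^3 = +1.
Reached (1/9) = 1. Collecting the sign flips along the way, the symbol is +1.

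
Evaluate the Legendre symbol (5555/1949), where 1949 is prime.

First reduce: 5555 ≡ 1657 (mod 1949).
Reciprocity: 1657 ≡ 1 and 1949 ≡ 1 (mod 4), so (1657/1949) = +(1949/1657).
Reduce top mod 1657: now compute (292/1657).
Pull out 2^2: since 1657 ≡ 1 (mod 8), (2/1657) = +1, so (2/1657)^2 = +1.
Reciprocity: 73 ≡ 1 and 1657 ≡ 1 (mod 4), so (73/1657) = +(1657/73).
Reduce top mod 73: now compute (51/73).
Reciprocity: 51 ≡ 3 and 73 ≡ 1 (mod 4), so (51/73) = +(73/51).
Reduce top mod 51: now compute (22/51).
Pull out 2: since 51 ≡ 3 (mod 8), (2/51) = -1.
Reciprocity: 11 ≡ 3 and 51 ≡ 3 (mod 4), so (11/51) = −(51/11).
Reduce top mod 11: now compute (7/11).
Reciprocity: 7 ≡ 3 and 11 ≡ 3 (mod 4), so (7/11) = −(11/7).
Reduce top mod 7: now compute (4/7).
Pull out 2^2: since 7 ≡ 7 (mod 8), (2/7) = +1, so (2/7)^2 = +1.
Reached (1/7) = 1. Collecting the sign flips along the way, the symbol is -1.

-1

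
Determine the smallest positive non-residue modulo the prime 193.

(2/193) = +1, so 2 is a residue.
(3/193) = +1, so 3 is a residue.
(4/193) = +1, so 4 is a residue.
(5/193) = −1, so 5 is the smallest positive non-residue mod 193.

5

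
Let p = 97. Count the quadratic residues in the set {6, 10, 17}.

1

(6/97) = +1 → QR.
(10/97) = -1 → non-residue.
(17/97) = -1 → non-residue.
Total quadratic residues among the 3: 1.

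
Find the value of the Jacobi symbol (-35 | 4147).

1

First reduce: -35 ≡ 4112 (mod 4147).
Pull out 2^4: since 4147 ≡ 3 (mod 8), (2/4147) = -1, so (2/4147)^4 = +1.
Reciprocity: 257 ≡ 1 and 4147 ≡ 3 (mod 4), so (257/4147) = +(4147/257).
Reduce top mod 257: now compute (35/257).
Reciprocity: 35 ≡ 3 and 257 ≡ 1 (mod 4), so (35/257) = +(257/35).
Reduce top mod 35: now compute (12/35).
Pull out 2^2: since 35 ≡ 3 (mod 8), (2/35) = -1, so (2/35)^2 = +1.
Reciprocity: 3 ≡ 3 and 35 ≡ 3 (mod 4), so (3/35) = −(35/3).
Reduce top mod 3: now compute (2/3).
Pull out 2: since 3 ≡ 3 (mod 8), (2/3) = -1.
Reached (1/3) = 1. Collecting the sign flips along the way, the symbol is +1.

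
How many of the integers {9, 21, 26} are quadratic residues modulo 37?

(9/37) = +1 → QR.
(21/37) = +1 → QR.
(26/37) = +1 → QR.
Total quadratic residues among the 3: 3.

3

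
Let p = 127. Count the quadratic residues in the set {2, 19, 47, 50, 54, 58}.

(2/127) = +1 → QR.
(19/127) = +1 → QR.
(47/127) = +1 → QR.
(50/127) = +1 → QR.
(54/127) = -1 → non-residue.
(58/127) = -1 → non-residue.
Total quadratic residues among the 6: 4.

4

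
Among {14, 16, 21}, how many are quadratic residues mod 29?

1

(14/29) = -1 → non-residue.
(16/29) = +1 → QR.
(21/29) = -1 → non-residue.
Total quadratic residues among the 3: 1.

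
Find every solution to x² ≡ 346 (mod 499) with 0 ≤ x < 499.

Since 499 ≡ 3 (mod 4), a square root of 346 is 346^((499+1)/4) = 346^125 mod 499.
Repeated squaring: 346^2≡455, 346^4≡439, 346^8≡107, 346^16≡471, 346^32≡285, 346^64≡387 (mod 499).
346^125 = 346^(64+32+16+8+4+1) ≡ 151 (mod 499).
Check: 151² = 22801 ≡ 346 (mod 499). The two roots are 151 and 348.

151, 348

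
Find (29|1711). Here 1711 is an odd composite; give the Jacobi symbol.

Reciprocity: 29 ≡ 1 and 1711 ≡ 3 (mod 4), so (29/1711) = +(1711/29).
Reduce top mod 29: now compute (0/29).
Top reduces to 0: gcd > 1, so the symbol is 0.

0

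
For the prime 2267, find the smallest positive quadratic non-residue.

2

(2/2267) = −1, so 2 is the smallest positive non-residue mod 2267.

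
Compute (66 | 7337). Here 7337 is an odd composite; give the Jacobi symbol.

0

Pull out 2: since 7337 ≡ 1 (mod 8), (2/7337) = +1.
Reciprocity: 33 ≡ 1 and 7337 ≡ 1 (mod 4), so (33/7337) = +(7337/33).
Reduce top mod 33: now compute (11/33).
Reciprocity: 11 ≡ 3 and 33 ≡ 1 (mod 4), so (11/33) = +(33/11).
Reduce top mod 11: now compute (0/11).
Top reduces to 0: gcd > 1, so the symbol is 0.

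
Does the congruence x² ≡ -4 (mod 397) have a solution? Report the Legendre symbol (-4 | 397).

1

First reduce: -4 ≡ 393 (mod 397).
Reciprocity: 393 ≡ 1 and 397 ≡ 1 (mod 4), so (393/397) = +(397/393).
Reduce top mod 393: now compute (4/393).
Pull out 2^2: since 393 ≡ 1 (mod 8), (2/393) = +1, so (2/393)^2 = +1.
Reached (1/393) = 1. Collecting the sign flips along the way, the symbol is +1.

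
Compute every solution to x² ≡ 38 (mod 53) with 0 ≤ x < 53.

12, 41

53 ≡ 1 (mod 4), so we find a root by search.
Trying successive values, 12² = 144 ≡ 38 (mod 53). The other root is 53 − 12 = 41.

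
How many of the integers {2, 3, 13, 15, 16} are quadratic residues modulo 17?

4

(2/17) = +1 → QR.
(3/17) = -1 → non-residue.
(13/17) = +1 → QR.
(15/17) = +1 → QR.
(16/17) = +1 → QR.
Total quadratic residues among the 5: 4.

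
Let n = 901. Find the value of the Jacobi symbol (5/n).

1

Reciprocity: 5 ≡ 1 and 901 ≡ 1 (mod 4), so (5/901) = +(901/5).
Reduce top mod 5: now compute (1/5).
Reached (1/5) = 1. Collecting the sign flips along the way, the symbol is +1.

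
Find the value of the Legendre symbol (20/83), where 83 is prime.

-1

Pull out 2^2: since 83 ≡ 3 (mod 8), (2/83) = -1, so (2/83)^2 = +1.
Reciprocity: 5 ≡ 1 and 83 ≡ 3 (mod 4), so (5/83) = +(83/5).
Reduce top mod 5: now compute (3/5).
Reciprocity: 3 ≡ 3 and 5 ≡ 1 (mod 4), so (3/5) = +(5/3).
Reduce top mod 3: now compute (2/3).
Pull out 2: since 3 ≡ 3 (mod 8), (2/3) = -1.
Reached (1/3) = 1. Collecting the sign flips along the way, the symbol is -1.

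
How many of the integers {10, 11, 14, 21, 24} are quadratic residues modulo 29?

(10/29) = -1 → non-residue.
(11/29) = -1 → non-residue.
(14/29) = -1 → non-residue.
(21/29) = -1 → non-residue.
(24/29) = +1 → QR.
Total quadratic residues among the 5: 1.

1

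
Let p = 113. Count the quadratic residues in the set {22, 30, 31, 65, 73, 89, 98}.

4

(22/113) = +1 → QR.
(30/113) = +1 → QR.
(31/113) = +1 → QR.
(65/113) = -1 → non-residue.
(73/113) = -1 → non-residue.
(89/113) = -1 → non-residue.
(98/113) = +1 → QR.
Total quadratic residues among the 7: 4.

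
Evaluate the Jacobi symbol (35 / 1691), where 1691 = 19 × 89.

Reciprocity: 35 ≡ 3 and 1691 ≡ 3 (mod 4), so (35/1691) = −(1691/35).
Reduce top mod 35: now compute (11/35).
Reciprocity: 11 ≡ 3 and 35 ≡ 3 (mod 4), so (11/35) = −(35/11).
Reduce top mod 11: now compute (2/11).
Pull out 2: since 11 ≡ 3 (mod 8), (2/11) = -1.
Reached (1/11) = 1. Collecting the sign flips along the way, the symbol is -1.

-1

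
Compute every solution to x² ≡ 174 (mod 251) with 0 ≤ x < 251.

26, 225

Since 251 ≡ 3 (mod 4), a square root of 174 is 174^((251+1)/4) = 174^63 mod 251.
Repeated squaring: 174^2≡156, 174^4≡240, 174^8≡121, 174^16≡83, 174^32≡112 (mod 251).
174^63 = 174^(32+16+8+4+2+1) ≡ 225 (mod 251).
Check: 225² = 50625 ≡ 174 (mod 251). The two roots are 26 and 225.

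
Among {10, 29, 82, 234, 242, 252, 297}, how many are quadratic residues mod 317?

(10/317) = +1 → QR.
(29/317) = -1 → non-residue.
(82/317) = +1 → QR.
(234/317) = +1 → QR.
(242/317) = -1 → non-residue.
(252/317) = +1 → QR.
(297/317) = -1 → non-residue.
Total quadratic residues among the 7: 4.

4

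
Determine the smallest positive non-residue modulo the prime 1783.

(2/1783) = +1, so 2 is a residue.
(3/1783) = −1, so 3 is the smallest positive non-residue mod 1783.

3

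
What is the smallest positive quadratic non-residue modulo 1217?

3

(2/1217) = +1, so 2 is a residue.
(3/1217) = −1, so 3 is the smallest positive non-residue mod 1217.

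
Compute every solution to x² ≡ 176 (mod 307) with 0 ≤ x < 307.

100, 207

Since 307 ≡ 3 (mod 4), a square root of 176 is 176^((307+1)/4) = 176^77 mod 307.
Repeated squaring: 176^2≡276, 176^4≡40, 176^8≡65, 176^16≡234, 176^32≡110, 176^64≡127 (mod 307).
176^77 = 176^(64+8+4+1) ≡ 100 (mod 307).
Check: 100² = 10000 ≡ 176 (mod 307). The two roots are 100 and 207.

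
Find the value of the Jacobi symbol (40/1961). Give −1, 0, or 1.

Pull out 2^3: since 1961 ≡ 1 (mod 8), (2/1961) = +1, so (2/1961)^3 = +1.
Reciprocity: 5 ≡ 1 and 1961 ≡ 1 (mod 4), so (5/1961) = +(1961/5).
Reduce top mod 5: now compute (1/5).
Reached (1/5) = 1. Collecting the sign flips along the way, the symbol is +1.

1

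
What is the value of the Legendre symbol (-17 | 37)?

First reduce: -17 ≡ 20 (mod 37).
Pull out 2^2: since 37 ≡ 5 (mod 8), (2/37) = -1, so (2/37)^2 = +1.
Reciprocity: 5 ≡ 1 and 37 ≡ 1 (mod 4), so (5/37) = +(37/5).
Reduce top mod 5: now compute (2/5).
Pull out 2: since 5 ≡ 5 (mod 8), (2/5) = -1.
Reached (1/5) = 1. Collecting the sign flips along the way, the symbol is -1.

-1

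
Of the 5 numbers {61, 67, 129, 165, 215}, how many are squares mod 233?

(61/233) = -1 → non-residue.
(67/233) = -1 → non-residue.
(129/233) = +1 → QR.
(165/233) = -1 → non-residue.
(215/233) = +1 → QR.
Total quadratic residues among the 5: 2.

2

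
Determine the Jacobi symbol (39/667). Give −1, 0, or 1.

-1

Reciprocity: 39 ≡ 3 and 667 ≡ 3 (mod 4), so (39/667) = −(667/39).
Reduce top mod 39: now compute (4/39).
Pull out 2^2: since 39 ≡ 7 (mod 8), (2/39) = +1, so (2/39)^2 = +1.
Reached (1/39) = 1. Collecting the sign flips along the way, the symbol is -1.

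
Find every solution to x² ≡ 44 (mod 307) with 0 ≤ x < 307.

50, 257

Since 307 ≡ 3 (mod 4), a square root of 44 is 44^((307+1)/4) = 44^77 mod 307.
Repeated squaring: 44^2≡94, 44^4≡240, 44^8≡191, 44^16≡255, 44^32≡248, 44^64≡104 (mod 307).
44^77 = 44^(64+8+4+1) ≡ 257 (mod 307).
Check: 257² = 66049 ≡ 44 (mod 307). The two roots are 50 and 257.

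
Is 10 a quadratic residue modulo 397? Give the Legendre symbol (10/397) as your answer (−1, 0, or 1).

1

Pull out 2: since 397 ≡ 5 (mod 8), (2/397) = -1.
Reciprocity: 5 ≡ 1 and 397 ≡ 1 (mod 4), so (5/397) = +(397/5).
Reduce top mod 5: now compute (2/5).
Pull out 2: since 5 ≡ 5 (mod 8), (2/5) = -1.
Reached (1/5) = 1. Collecting the sign flips along the way, the symbol is +1.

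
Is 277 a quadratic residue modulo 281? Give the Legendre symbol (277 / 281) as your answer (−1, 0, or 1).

1

Euler's criterion: (277/281) ≡ 277^140 (mod 281).
277^2 ≡ 16 (mod 281)
277^4 ≡ 256 (mod 281)
277^8 ≡ 63 (mod 281)
277^16 ≡ 35 (mod 281)
277^32 ≡ 101 (mod 281)
277^64 ≡ 85 (mod 281)
277^128 ≡ 200 (mod 281)
277^140 = 277^(128+8+4) ≡ 1 (mod 281).
Result is 1, so (277/281) = 1.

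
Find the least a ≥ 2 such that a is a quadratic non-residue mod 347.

2

(2/347) = −1, so 2 is the smallest positive non-residue mod 347.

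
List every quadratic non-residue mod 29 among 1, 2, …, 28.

2, 3, 8, 10, 11, 12, 14, 15, 17, 18, 19, 21, 26, 27

Square k = 1,…,14 (k and 29−k give the same square):
1²=1, 2²=4, 3²=9, 4²=16, 5²=25, 6²≡7, 7²≡20, 8²≡6, 9²≡23, 10²≡13, 11²≡5, 12²≡28, 13²≡24, 14²≡22 (mod 29).
The residues are {1, 4, 5, 6, 7, 9, 13, 16, 20, 22, 23, 24, 25, 28}; the non-residues are the remaining 14 nonzero classes.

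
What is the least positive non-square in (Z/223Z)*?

(2/223) = +1, so 2 is a residue.
(3/223) = −1, so 3 is the smallest positive non-residue mod 223.

3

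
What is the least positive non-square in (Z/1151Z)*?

(2/1151) = +1, so 2 is a residue.
(3/1151) = +1, so 3 is a residue.
(4/1151) = +1, so 4 is a residue.
(5/1151) = +1, so 5 is a residue.
(6/1151) = +1, so 6 is a residue.
(7/1151) = +1, so 7 is a residue.
(8/1151) = +1, so 8 is a residue.
(9/1151) = +1, so 9 is a residue.
(10/1151) = +1, so 10 is a residue.
(11/1151) = +1, so 11 is a residue.
(12/1151) = +1, so 12 is a residue.
(13/1151) = −1, so 13 is the smallest positive non-residue mod 1151.

13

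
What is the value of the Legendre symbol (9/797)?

Euler's criterion: (9/797) ≡ 9^398 (mod 797).
9^2 ≡ 81 (mod 797)
9^4 ≡ 185 (mod 797)
9^8 ≡ 751 (mod 797)
9^16 ≡ 522 (mod 797)
9^32 ≡ 707 (mod 797)
9^64 ≡ 130 (mod 797)
9^128 ≡ 163 (mod 797)
9^256 ≡ 268 (mod 797)
9^398 = 9^(256+128+8+4+2) ≡ 1 (mod 797).
Result is 1, so (9/797) = 1.

1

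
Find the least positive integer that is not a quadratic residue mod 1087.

(2/1087) = +1, so 2 is a residue.
(3/1087) = −1, so 3 is the smallest positive non-residue mod 1087.

3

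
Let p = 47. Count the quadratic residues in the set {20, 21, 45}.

(20/47) = -1 → non-residue.
(21/47) = +1 → QR.
(45/47) = -1 → non-residue.
Total quadratic residues among the 3: 1.

1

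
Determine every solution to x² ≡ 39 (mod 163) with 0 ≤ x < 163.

56, 107

Since 163 ≡ 3 (mod 4), a square root of 39 is 39^((163+1)/4) = 39^41 mod 163.
Repeated squaring: 39^2≡54, 39^4≡145, 39^8≡161, 39^16≡4, 39^32≡16 (mod 163).
39^41 = 39^(32+8+1) ≡ 56 (mod 163).
Check: 56² = 3136 ≡ 39 (mod 163). The two roots are 56 and 107.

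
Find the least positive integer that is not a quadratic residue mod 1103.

(2/1103) = +1, so 2 is a residue.
(3/1103) = +1, so 3 is a residue.
(4/1103) = +1, so 4 is a residue.
(5/1103) = −1, so 5 is the smallest positive non-residue mod 1103.

5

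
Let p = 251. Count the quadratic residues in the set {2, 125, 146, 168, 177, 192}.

2

(2/251) = -1 → non-residue.
(125/251) = +1 → QR.
(146/251) = -1 → non-residue.
(168/251) = -1 → non-residue.
(177/251) = -1 → non-residue.
(192/251) = +1 → QR.
Total quadratic residues among the 6: 2.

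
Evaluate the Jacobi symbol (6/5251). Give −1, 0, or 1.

Pull out 2: since 5251 ≡ 3 (mod 8), (2/5251) = -1.
Reciprocity: 3 ≡ 3 and 5251 ≡ 3 (mod 4), so (3/5251) = −(5251/3).
Reduce top mod 3: now compute (1/3).
Reached (1/3) = 1. Collecting the sign flips along the way, the symbol is +1.

1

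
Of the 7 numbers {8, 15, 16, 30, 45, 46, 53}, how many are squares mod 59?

5

(8/59) = -1 → non-residue.
(15/59) = +1 → QR.
(16/59) = +1 → QR.
(30/59) = -1 → non-residue.
(45/59) = +1 → QR.
(46/59) = +1 → QR.
(53/59) = +1 → QR.
Total quadratic residues among the 7: 5.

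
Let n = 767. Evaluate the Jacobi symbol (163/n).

-1

Reciprocity: 163 ≡ 3 and 767 ≡ 3 (mod 4), so (163/767) = −(767/163).
Reduce top mod 163: now compute (115/163).
Reciprocity: 115 ≡ 3 and 163 ≡ 3 (mod 4), so (115/163) = −(163/115).
Reduce top mod 115: now compute (48/115).
Pull out 2^4: since 115 ≡ 3 (mod 8), (2/115) = -1, so (2/115)^4 = +1.
Reciprocity: 3 ≡ 3 and 115 ≡ 3 (mod 4), so (3/115) = −(115/3).
Reduce top mod 3: now compute (1/3).
Reached (1/3) = 1. Collecting the sign flips along the way, the symbol is -1.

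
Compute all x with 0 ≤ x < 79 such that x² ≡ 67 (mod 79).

Since 79 ≡ 3 (mod 4), a square root of 67 is 67^((79+1)/4) = 67^20 mod 79.
Repeated squaring: 67^2≡65, 67^4≡38, 67^8≡22, 67^16≡10 (mod 79).
67^20 = 67^(16+4) ≡ 64 (mod 79).
Check: 64² = 4096 ≡ 67 (mod 79). The two roots are 15 and 64.

15, 64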